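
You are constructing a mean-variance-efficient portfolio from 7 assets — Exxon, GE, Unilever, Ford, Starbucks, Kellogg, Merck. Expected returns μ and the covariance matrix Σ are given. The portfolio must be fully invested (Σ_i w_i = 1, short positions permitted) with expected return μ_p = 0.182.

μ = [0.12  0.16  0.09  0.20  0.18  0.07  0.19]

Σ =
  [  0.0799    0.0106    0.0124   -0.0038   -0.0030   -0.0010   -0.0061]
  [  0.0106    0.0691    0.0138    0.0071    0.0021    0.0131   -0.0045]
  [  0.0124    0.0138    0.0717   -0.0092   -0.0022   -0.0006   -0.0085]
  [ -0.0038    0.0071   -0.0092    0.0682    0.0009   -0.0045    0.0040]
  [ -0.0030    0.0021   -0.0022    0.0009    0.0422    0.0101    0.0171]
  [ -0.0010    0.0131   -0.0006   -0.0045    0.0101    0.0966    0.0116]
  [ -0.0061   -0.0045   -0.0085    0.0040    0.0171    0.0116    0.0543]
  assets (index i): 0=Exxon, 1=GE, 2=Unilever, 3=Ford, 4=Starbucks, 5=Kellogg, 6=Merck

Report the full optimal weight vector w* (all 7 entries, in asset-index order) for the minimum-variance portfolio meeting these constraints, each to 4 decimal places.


u=Σ⁻¹μ = [1.5321  1.5802  1.4837  2.8457  3.1671  -0.0027  2.8280]
v=Σ⁻¹𝟙 = [11.8562  7.1946  14.8778  15.9433  17.0431  6.7892  14.6813]
a=μᵀu=2.246556  b=𝟙ᵀu=13.434007  c=𝟙ᵀv=88.385589  D=ac−b²=18.090597
λ₁=(c·0.182−b)/D = (88.385589·0.182−13.434007)/18.090597 = 0.146605
λ₂=(a−b·0.182)/D = (2.246556−13.434007·0.182)/18.090597 = -0.010969
w* = 0.146605·u + -0.010969·v:
  w_0 = 0.146605·1.5321 + -0.010969·11.8562 = 0.0946  (Exxon)
  w_1 = 0.146605·1.5802 + -0.010969·7.1946 = 0.1527  (GE)
  w_2 = 0.146605·1.4837 + -0.010969·14.8778 = 0.0543  (Unilever)
  w_3 = 0.146605·2.8457 + -0.010969·15.9433 = 0.2423  (Ford)
  w_4 = 0.146605·3.1671 + -0.010969·17.0431 = 0.2774  (Starbucks)
  w_5 = 0.146605·-0.0027 + -0.010969·6.7892 = -0.0749  (Kellogg)
  w_6 = 0.146605·2.8280 + -0.010969·14.6813 = 0.2536  (Merck)
Σw_i=1.0000  μᵀw=0.1820
σ²=wᵀΣw=λ₁·μ_p+λ₂ = 0.146605·0.182 + -0.010969 = 0.015713 ≈ 0.0157

0.0946  0.1527  0.0543  0.2423  0.2774  -0.0749  0.2536


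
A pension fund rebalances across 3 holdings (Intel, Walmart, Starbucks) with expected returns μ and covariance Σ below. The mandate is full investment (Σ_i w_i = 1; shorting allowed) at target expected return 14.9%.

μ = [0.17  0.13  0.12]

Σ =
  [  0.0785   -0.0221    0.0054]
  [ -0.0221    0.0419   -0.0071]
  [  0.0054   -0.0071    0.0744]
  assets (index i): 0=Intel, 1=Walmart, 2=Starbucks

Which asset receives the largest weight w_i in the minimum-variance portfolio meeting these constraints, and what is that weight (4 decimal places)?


u=Σ⁻¹μ = [3.5230  5.2761  1.8607]
v=Σ⁻¹𝟙 = [22.4681  38.3382  15.4687]
a=μᵀu=1.508085  b=𝟙ᵀu=10.659794  c=𝟙ᵀv=76.275060  D=ac−b²=1.398111
λ₁=(c·0.149−b)/D = (76.275060·0.149−10.659794)/1.398111 = 0.504388
λ₂=(a−b·0.149)/D = (1.508085−10.659794·0.149)/1.398111 = -0.057380
w* = 0.504388·u + -0.057380·v:
  w_0 = 0.504388·3.5230 + -0.057380·22.4681 = 0.4877  (Intel)
  w_1 = 0.504388·5.2761 + -0.057380·38.3382 = 0.4614  (Walmart)
  w_2 = 0.504388·1.8607 + -0.057380·15.4687 = 0.0509  (Starbucks)
Σw_i=1.0000  μᵀw=0.1490
σ²=wᵀΣw=λ₁·μ_p+λ₂ = 0.504388·0.149 + -0.057380 = 0.017774 ≈ 0.0178

Intel (0.4877)


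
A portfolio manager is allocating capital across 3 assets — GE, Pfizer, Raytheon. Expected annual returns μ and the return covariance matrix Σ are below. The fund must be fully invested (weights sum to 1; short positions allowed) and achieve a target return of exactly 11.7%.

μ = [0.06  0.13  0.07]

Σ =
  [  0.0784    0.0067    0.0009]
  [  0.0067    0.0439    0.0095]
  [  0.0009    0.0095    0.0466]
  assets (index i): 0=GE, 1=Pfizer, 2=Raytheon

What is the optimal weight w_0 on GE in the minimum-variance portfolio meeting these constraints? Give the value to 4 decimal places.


0.0641

x=Σ⁻¹μ = [0.5257  2.6762  0.9464]
y=Σ⁻¹𝟙 = [11.0772  17.2520  17.7282]
a=μᵀx=0.445703  b=𝟙ᵀx=4.148376  c=𝟙ᵀy=46.057520  D=ac−b²=3.318957
λ₁=(c·0.117−b)/D = (46.057520·0.117−4.148376)/3.318957 = 0.373718
λ₂=(a−b·0.117)/D = (0.445703−4.148376·0.117)/3.318957 = -0.011949
w* = 0.373718·x + -0.011949·y:
  w_0 = 0.373718·0.5257 + -0.011949·11.0772 = 0.0641  (GE)
  w_1 = 0.373718·2.6762 + -0.011949·17.2520 = 0.7940  (Pfizer)
  w_2 = 0.373718·0.9464 + -0.011949·17.7282 = 0.1419  (Raytheon)
Σw_i=1.0000  μᵀw=0.1170
σ²=wᵀΣw=λ₁·μ_p+λ₂ = 0.373718·0.117 + -0.011949 = 0.031776 ≈ 0.0318


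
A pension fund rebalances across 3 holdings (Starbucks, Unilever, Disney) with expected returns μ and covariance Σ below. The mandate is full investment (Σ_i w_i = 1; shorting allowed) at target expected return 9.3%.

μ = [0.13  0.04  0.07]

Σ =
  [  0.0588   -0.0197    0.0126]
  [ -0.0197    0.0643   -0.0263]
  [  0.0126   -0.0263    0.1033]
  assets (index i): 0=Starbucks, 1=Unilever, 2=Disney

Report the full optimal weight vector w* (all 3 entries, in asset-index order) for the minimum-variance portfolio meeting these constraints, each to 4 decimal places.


0.5417  0.3168  0.1415

p=Σ⁻¹μ = [2.6268  1.7558  0.8043]
q=Σ⁻¹𝟙 = [23.5475  28.5213  14.0698]
a=μᵀp=0.468017  b=𝟙ᵀp=5.186910  c=𝟙ᵀq=66.138606  D=ac−b²=4.049956
λ₁=(c·0.093−b)/D = (66.138606·0.093−5.186910)/4.049956 = 0.238022
λ₂=(a−b·0.093)/D = (0.468017−5.186910·0.093)/4.049956 = -0.003547
w* = 0.238022·p + -0.003547·q:
  w_0 = 0.238022·2.6268 + -0.003547·23.5475 = 0.5417  (Starbucks)
  w_1 = 0.238022·1.7558 + -0.003547·28.5213 = 0.3168  (Unilever)
  w_2 = 0.238022·0.8043 + -0.003547·14.0698 = 0.1415  (Disney)
Σw_i=1.0000  μᵀw=0.0930
σ²=wᵀΣw=λ₁·μ_p+λ₂ = 0.238022·0.093 + -0.003547 = 0.018589 ≈ 0.0186


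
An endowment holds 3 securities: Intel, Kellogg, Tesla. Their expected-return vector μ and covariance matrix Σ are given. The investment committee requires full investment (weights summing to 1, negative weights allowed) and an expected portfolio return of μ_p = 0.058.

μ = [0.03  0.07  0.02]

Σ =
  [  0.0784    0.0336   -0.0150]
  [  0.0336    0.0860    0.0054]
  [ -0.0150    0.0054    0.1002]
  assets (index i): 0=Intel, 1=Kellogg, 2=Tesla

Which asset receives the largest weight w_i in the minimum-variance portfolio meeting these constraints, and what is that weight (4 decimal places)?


Kellogg (0.7424)

p=Σ⁻¹μ = [0.0854  0.7699  0.1709]
q=Σ⁻¹𝟙 = [12.3495  6.0808  11.5011]
a=μᵀp=0.059870  b=𝟙ᵀp=1.026164  c=𝟙ᵀq=29.931376  D=ac−b²=0.738979
λ₁=(c·0.058−b)/D = (29.931376·0.058−1.026164)/0.738979 = 0.960590
λ₂=(a−b·0.058)/D = (0.059870−1.026164·0.058)/0.738979 = 0.000477
w* = 0.960590·p + 0.000477·q:
  w_0 = 0.960590·0.0854 + 0.000477·12.3495 = 0.0879  (Intel)
  w_1 = 0.960590·0.7699 + 0.000477·6.0808 = 0.7424  (Kellogg)
  w_2 = 0.960590·0.1709 + 0.000477·11.5011 = 0.1696  (Tesla)
Σw_i=1.0000  μᵀw=0.0580
σ²=wᵀΣw=λ₁·μ_p+λ₂ = 0.960590·0.058 + 0.000477 = 0.056191 ≈ 0.0562


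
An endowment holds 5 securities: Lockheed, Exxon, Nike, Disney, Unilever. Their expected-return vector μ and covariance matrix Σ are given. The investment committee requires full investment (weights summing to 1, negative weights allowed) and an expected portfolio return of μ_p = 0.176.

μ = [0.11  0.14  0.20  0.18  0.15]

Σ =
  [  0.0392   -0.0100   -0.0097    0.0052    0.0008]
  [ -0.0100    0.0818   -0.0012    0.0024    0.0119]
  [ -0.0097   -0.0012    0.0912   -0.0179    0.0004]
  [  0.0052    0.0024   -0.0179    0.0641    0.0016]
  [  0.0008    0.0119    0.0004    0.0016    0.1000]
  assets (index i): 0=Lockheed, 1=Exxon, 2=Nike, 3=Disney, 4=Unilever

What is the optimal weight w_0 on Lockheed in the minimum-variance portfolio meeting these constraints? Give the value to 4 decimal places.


u=Σ⁻¹μ = [3.6404  1.9360  3.2519  3.3191  1.1744]
v=Σ⁻¹𝟙 = [31.2182  14.6816  17.8423  17.3098  7.6548]
a=μᵀu=2.095474  b=𝟙ᵀu=13.321873  c=𝟙ᵀv=88.706704  D=ac−b²=8.410254
λ₁=(c·0.176−b)/D = (88.706704·0.176−13.321873)/8.410254 = 0.272347
λ₂=(a−b·0.176)/D = (2.095474−13.321873·0.176)/8.410254 = -0.029628
w* = 0.272347·u + -0.029628·v:
  w_0 = 0.272347·3.6404 + -0.029628·31.2182 = 0.0665  (Lockheed)
  w_1 = 0.272347·1.9360 + -0.029628·14.6816 = 0.0923  (Exxon)
  w_2 = 0.272347·3.2519 + -0.029628·17.8423 = 0.3570  (Nike)
  w_3 = 0.272347·3.3191 + -0.029628·17.3098 = 0.3911  (Disney)
  w_4 = 0.272347·1.1744 + -0.029628·7.6548 = 0.0930  (Unilever)
Σw_i=1.0000  μᵀw=0.1760
σ²=wᵀΣw=λ₁·μ_p+λ₂ = 0.272347·0.176 + -0.029628 = 0.018305 ≈ 0.0183

0.0665


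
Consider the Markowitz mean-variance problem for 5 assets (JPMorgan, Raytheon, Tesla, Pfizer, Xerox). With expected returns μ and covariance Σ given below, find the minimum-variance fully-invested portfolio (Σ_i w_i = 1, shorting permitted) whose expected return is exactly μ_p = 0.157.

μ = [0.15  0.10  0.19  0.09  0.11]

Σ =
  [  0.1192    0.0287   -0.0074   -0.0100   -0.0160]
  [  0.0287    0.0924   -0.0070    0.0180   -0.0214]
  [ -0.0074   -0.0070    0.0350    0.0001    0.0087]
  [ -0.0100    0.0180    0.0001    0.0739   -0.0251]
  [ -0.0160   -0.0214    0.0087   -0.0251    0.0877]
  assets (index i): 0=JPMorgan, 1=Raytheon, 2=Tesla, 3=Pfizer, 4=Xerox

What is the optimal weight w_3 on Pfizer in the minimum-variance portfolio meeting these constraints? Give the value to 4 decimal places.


p=Σ⁻¹μ = [1.7485  1.0224  5.5530  1.8054  1.7886]
q=Σ⁻¹𝟙 = [11.8607  9.8947  28.3789  19.0076  18.6056]
a=μᵀp=1.778813  b=𝟙ᵀp=11.917876  c=𝟙ᵀq=87.747598  D=ac−b²=14.050751
λ₁=(c·0.157−b)/D = (87.747598·0.157−11.917876)/14.050751 = 0.132270
λ₂=(a−b·0.157)/D = (1.778813−11.917876·0.157)/14.050751 = -0.006569
w* = 0.132270·p + -0.006569·q:
  w_0 = 0.132270·1.7485 + -0.006569·11.8607 = 0.1534  (JPMorgan)
  w_1 = 0.132270·1.0224 + -0.006569·9.8947 = 0.0702  (Raytheon)
  w_2 = 0.132270·5.5530 + -0.006569·28.3789 = 0.5481  (Tesla)
  w_3 = 0.132270·1.8054 + -0.006569·19.0076 = 0.1140  (Pfizer)
  w_4 = 0.132270·1.7886 + -0.006569·18.6056 = 0.1144  (Xerox)
Σw_i=1.0000  μᵀw=0.1570
σ²=wᵀΣw=λ₁·μ_p+λ₂ = 0.132270·0.157 + -0.006569 = 0.014198 ≈ 0.0142

0.1140


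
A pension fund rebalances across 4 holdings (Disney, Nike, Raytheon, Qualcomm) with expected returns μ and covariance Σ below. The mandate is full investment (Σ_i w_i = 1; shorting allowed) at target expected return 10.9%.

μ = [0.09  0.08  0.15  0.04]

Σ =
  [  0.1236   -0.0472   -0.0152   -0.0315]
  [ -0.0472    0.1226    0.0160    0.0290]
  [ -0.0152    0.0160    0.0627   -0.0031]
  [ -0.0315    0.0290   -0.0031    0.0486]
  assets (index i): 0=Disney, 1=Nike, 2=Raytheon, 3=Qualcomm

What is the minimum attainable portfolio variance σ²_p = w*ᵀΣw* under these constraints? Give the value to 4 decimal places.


g=Σ⁻¹μ = [1.7310  0.5312  2.7656  1.8044]
h=Σ⁻¹𝟙 = [21.1362  5.9478  21.1410  32.0749]
a=μᵀg=0.685306  b=𝟙ᵀg=6.832229  c=𝟙ᵀh=80.299963  D=ac−b²=8.350694
λ₁=(c·0.109−b)/D = (80.299963·0.109−6.832229)/8.350694 = 0.229977
λ₂=(a−b·0.109)/D = (0.685306−6.832229·0.109)/8.350694 = -0.007114
w* = 0.229977·g + -0.007114·h:
  w_0 = 0.229977·1.7310 + -0.007114·21.1362 = 0.2477  (Disney)
  w_1 = 0.229977·0.5312 + -0.007114·5.9478 = 0.0798  (Nike)
  w_2 = 0.229977·2.7656 + -0.007114·21.1410 = 0.4856  (Raytheon)
  w_3 = 0.229977·1.8044 + -0.007114·32.0749 = 0.1868  (Qualcomm)
Σw_i=1.0000  μᵀw=0.1090
σ²=wᵀΣw=λ₁·μ_p+λ₂ = 0.229977·0.109 + -0.007114 = 0.017953 ≈ 0.0180

0.0180


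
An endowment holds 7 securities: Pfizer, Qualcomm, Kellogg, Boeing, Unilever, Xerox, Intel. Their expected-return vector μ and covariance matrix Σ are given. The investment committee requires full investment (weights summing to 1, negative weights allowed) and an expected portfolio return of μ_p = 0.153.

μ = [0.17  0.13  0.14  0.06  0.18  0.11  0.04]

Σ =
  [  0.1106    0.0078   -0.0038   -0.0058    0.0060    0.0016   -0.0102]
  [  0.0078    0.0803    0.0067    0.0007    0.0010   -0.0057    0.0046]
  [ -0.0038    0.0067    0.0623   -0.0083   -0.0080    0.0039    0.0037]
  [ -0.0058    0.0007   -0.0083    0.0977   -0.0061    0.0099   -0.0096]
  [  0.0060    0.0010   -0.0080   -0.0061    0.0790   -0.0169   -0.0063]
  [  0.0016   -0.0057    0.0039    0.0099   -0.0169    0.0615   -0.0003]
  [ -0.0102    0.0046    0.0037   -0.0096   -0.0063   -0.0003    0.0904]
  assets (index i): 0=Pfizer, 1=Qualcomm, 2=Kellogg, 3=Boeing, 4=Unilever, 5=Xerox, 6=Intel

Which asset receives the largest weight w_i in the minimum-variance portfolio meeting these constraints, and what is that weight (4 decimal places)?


Unilever (0.3170)

g=Σ⁻¹μ = [1.4454  1.3511  2.5095  0.9237  3.0529  2.4110  0.7530]
h=Σ⁻¹𝟙 = [9.5115  10.2721  17.7649  12.8651  19.8147  19.2791  13.6964]
a=μᵀg=1.672954  b=𝟙ᵀg=12.446512  c=𝟙ᵀh=103.203722  D=ac−b²=17.739405
λ₁=(c·0.153−b)/D = (103.203722·0.153−12.446512)/17.739405 = 0.188488
λ₂=(a−b·0.153)/D = (1.672954−12.446512·0.153)/17.739405 = -0.013042
w* = 0.188488·g + -0.013042·h:
  w_0 = 0.188488·1.4454 + -0.013042·9.5115 = 0.1484  (Pfizer)
  w_1 = 0.188488·1.3511 + -0.013042·10.2721 = 0.1207  (Qualcomm)
  w_2 = 0.188488·2.5095 + -0.013042·17.7649 = 0.2413  (Kellogg)
  w_3 = 0.188488·0.9237 + -0.013042·12.8651 = 0.0063  (Boeing)
  w_4 = 0.188488·3.0529 + -0.013042·19.8147 = 0.3170  (Unilever)
  w_5 = 0.188488·2.4110 + -0.013042·19.2791 = 0.2030  (Xerox)
  w_6 = 0.188488·0.7530 + -0.013042·13.6964 = -0.0367  (Intel)
Σw_i=1.0000  μᵀw=0.1530
σ²=wᵀΣw=λ₁·μ_p+λ₂ = 0.188488·0.153 + -0.013042 = 0.015796 ≈ 0.0158


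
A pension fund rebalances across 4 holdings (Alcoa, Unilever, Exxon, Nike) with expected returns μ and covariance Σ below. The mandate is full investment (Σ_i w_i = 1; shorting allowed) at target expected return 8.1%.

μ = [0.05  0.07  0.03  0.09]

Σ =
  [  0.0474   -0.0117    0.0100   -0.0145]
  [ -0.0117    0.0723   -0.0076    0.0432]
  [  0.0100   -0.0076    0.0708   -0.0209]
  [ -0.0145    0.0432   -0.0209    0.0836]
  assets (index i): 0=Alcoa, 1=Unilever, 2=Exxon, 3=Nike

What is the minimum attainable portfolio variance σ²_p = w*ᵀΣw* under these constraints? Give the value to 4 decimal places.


0.0454

p=Σ⁻¹μ = [1.4230  0.5492  0.6355  1.1984]
q=Σ⁻¹𝟙 = [24.8593  10.7301  16.1218  14.7592]
a=μᵀp=0.236514  b=𝟙ᵀp=3.806049  c=𝟙ᵀq=66.470334  D=ac−b²=1.235168
λ₁=(c·0.081−b)/D = (66.470334·0.081−3.806049)/1.235168 = 1.277598
λ₂=(a−b·0.081)/D = (0.236514−3.806049·0.081)/1.235168 = -0.058110
w* = 1.277598·p + -0.058110·q:
  w_0 = 1.277598·1.4230 + -0.058110·24.8593 = 0.3734  (Alcoa)
  w_1 = 1.277598·0.5492 + -0.058110·10.7301 = 0.0781  (Unilever)
  w_2 = 1.277598·0.6355 + -0.058110·16.1218 = -0.1250  (Exxon)
  w_3 = 1.277598·1.1984 + -0.058110·14.7592 = 0.6735  (Nike)
Σw_i=1.0000  μᵀw=0.0810
σ²=wᵀΣw=λ₁·μ_p+λ₂ = 1.277598·0.081 + -0.058110 = 0.045375 ≈ 0.0454


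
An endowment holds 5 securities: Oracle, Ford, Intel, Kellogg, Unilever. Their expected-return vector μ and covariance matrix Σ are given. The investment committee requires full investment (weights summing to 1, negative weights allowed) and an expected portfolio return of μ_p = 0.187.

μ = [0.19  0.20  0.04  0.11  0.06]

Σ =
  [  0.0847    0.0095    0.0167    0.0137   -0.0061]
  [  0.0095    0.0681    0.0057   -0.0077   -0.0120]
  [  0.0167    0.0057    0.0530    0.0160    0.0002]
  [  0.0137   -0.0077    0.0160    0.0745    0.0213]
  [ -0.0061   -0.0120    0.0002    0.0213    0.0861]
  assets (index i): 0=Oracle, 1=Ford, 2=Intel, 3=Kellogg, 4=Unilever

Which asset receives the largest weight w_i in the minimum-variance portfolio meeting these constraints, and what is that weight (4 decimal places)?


p=Σ⁻¹μ = [1.8696  3.0338  -0.5564  1.2993  0.9320]
q=Σ⁻¹𝟙 = [7.2580  15.6503  12.6042  7.4422  12.4395]
a=μᵀp=1.138564  b=𝟙ᵀp=6.578258  c=𝟙ᵀq=55.394143  D=ac−b²=19.796318
λ₁=(c·0.187−b)/D = (55.394143·0.187−6.578258)/19.796318 = 0.190967
λ₂=(a−b·0.187)/D = (1.138564−6.578258·0.187)/19.796318 = -0.004626
w* = 0.190967·p + -0.004626·q:
  w_0 = 0.190967·1.8696 + -0.004626·7.2580 = 0.3235  (Oracle)
  w_1 = 0.190967·3.0338 + -0.004626·15.6503 = 0.5070  (Ford)
  w_2 = 0.190967·-0.5564 + -0.004626·12.6042 = -0.1646  (Intel)
  w_3 = 0.190967·1.2993 + -0.004626·7.4422 = 0.2137  (Kellogg)
  w_4 = 0.190967·0.9320 + -0.004626·12.4395 = 0.1204  (Unilever)
Σw_i=1.0000  μᵀw=0.1870
σ²=wᵀΣw=λ₁·μ_p+λ₂ = 0.190967·0.187 + -0.004626 = 0.031085 ≈ 0.0311

Ford (0.5070)


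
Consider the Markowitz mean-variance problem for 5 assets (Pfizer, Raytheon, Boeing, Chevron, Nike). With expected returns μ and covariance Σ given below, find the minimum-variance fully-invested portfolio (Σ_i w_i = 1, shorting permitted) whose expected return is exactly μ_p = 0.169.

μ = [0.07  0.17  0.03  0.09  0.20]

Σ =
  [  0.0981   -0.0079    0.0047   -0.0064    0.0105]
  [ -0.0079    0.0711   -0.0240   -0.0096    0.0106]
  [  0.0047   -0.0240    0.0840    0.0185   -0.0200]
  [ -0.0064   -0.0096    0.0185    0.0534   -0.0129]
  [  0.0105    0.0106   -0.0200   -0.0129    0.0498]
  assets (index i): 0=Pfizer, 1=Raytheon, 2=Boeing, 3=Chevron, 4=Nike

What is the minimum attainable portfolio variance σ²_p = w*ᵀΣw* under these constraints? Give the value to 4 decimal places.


0.0198

u=Σ⁻¹μ = [0.5322  2.6652  1.5890  2.8141  4.7037]
v=Σ⁻¹𝟙 = [9.5900  20.5129  18.4923  23.7447  27.2695]
a=μᵀu=1.732013  b=𝟙ᵀu=12.304185  c=𝟙ᵀv=99.609358  D=ac−b²=21.131745
λ₁=(c·0.169−b)/D = (99.609358·0.169−12.304185)/21.131745 = 0.214360
λ₂=(a−b·0.169)/D = (1.732013−12.304185·0.169)/21.131745 = -0.016439
w* = 0.214360·u + -0.016439·v:
  w_0 = 0.214360·0.5322 + -0.016439·9.5900 = -0.0436  (Pfizer)
  w_1 = 0.214360·2.6652 + -0.016439·20.5129 = 0.2341  (Raytheon)
  w_2 = 0.214360·1.5890 + -0.016439·18.4923 = 0.0366  (Boeing)
  w_3 = 0.214360·2.8141 + -0.016439·23.7447 = 0.2129  (Chevron)
  w_4 = 0.214360·4.7037 + -0.016439·27.2695 = 0.5600  (Nike)
Σw_i=1.0000  μᵀw=0.1690
σ²=wᵀΣw=λ₁·μ_p+λ₂ = 0.214360·0.169 + -0.016439 = 0.019787 ≈ 0.0198


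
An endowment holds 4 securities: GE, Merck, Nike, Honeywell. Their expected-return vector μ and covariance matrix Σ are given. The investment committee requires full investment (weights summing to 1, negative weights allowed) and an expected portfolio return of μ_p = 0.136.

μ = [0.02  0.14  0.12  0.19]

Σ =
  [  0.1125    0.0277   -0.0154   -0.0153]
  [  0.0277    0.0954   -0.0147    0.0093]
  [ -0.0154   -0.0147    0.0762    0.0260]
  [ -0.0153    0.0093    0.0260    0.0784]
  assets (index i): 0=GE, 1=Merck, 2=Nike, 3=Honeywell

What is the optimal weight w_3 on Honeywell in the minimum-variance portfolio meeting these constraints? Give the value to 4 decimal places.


0.3286

u=Σ⁻¹μ = [0.2620  1.3997  1.2517  1.8934]
v=Σ⁻¹𝟙 = [9.8189  8.8616  13.7228  9.0692]
a=μᵀu=0.711163  b=𝟙ᵀu=4.806884  c=𝟙ᵀv=41.472470  D=ac−b²=6.387556
λ₁=(c·0.136−b)/D = (41.472470·0.136−4.806884)/6.387556 = 0.130468
λ₂=(a−b·0.136)/D = (0.711163−4.806884·0.136)/6.387556 = 0.008990
w* = 0.130468·u + 0.008990·v:
  w_0 = 0.130468·0.2620 + 0.008990·9.8189 = 0.1225  (GE)
  w_1 = 0.130468·1.3997 + 0.008990·8.8616 = 0.2623  (Merck)
  w_2 = 0.130468·1.2517 + 0.008990·13.7228 = 0.2867  (Nike)
  w_3 = 0.130468·1.8934 + 0.008990·9.0692 = 0.3286  (Honeywell)
Σw_i=1.0000  μᵀw=0.1360
σ²=wᵀΣw=λ₁·μ_p+λ₂ = 0.130468·0.136 + 0.008990 = 0.026734 ≈ 0.0267


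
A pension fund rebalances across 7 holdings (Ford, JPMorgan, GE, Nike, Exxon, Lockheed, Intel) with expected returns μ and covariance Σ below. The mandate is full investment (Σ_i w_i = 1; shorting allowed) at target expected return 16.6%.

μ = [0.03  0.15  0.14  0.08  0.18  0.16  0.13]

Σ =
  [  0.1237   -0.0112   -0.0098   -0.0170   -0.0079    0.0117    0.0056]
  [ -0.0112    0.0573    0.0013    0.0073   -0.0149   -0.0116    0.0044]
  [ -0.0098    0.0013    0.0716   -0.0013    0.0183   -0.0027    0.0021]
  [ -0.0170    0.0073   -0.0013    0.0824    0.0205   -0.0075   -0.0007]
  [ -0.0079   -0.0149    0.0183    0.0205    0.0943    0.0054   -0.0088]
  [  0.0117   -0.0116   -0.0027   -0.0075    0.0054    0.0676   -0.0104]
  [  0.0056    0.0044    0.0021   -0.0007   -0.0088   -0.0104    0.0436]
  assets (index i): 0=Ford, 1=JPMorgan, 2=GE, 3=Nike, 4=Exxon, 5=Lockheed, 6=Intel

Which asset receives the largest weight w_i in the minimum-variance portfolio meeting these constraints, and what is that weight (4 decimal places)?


u=Σ⁻¹μ = [0.4012  3.5933  1.3898  0.5339  2.2815  3.4292  3.7876]
v=Σ⁻¹𝟙 = [10.2203  23.0326  12.3110  11.7937  11.3564  21.9338  26.4191]
a=μᵀu=2.240051  b=𝟙ᵀu=15.416587  c=𝟙ᵀv=117.066951  D=ac−b²=24.564769
λ₁=(c·0.166−b)/D = (117.066951·0.166−15.416587)/24.564769 = 0.163508
λ₂=(a−b·0.166)/D = (2.240051−15.416587·0.166)/24.564769 = -0.012990
w* = 0.163508·u + -0.012990·v:
  w_0 = 0.163508·0.4012 + -0.012990·10.2203 = -0.0672  (Ford)
  w_1 = 0.163508·3.5933 + -0.012990·23.0326 = 0.2883  (JPMorgan)
  w_2 = 0.163508·1.3898 + -0.012990·12.3110 = 0.0673  (GE)
  w_3 = 0.163508·0.5339 + -0.012990·11.7937 = -0.0659  (Nike)
  w_4 = 0.163508·2.2815 + -0.012990·11.3564 = 0.2255  (Exxon)
  w_5 = 0.163508·3.4292 + -0.012990·21.9338 = 0.2758  (Lockheed)
  w_6 = 0.163508·3.7876 + -0.012990·26.4191 = 0.2761  (Intel)
Σw_i=1.0000  μᵀw=0.1660
σ²=wᵀΣw=λ₁·μ_p+λ₂ = 0.163508·0.166 + -0.012990 = 0.014152 ≈ 0.0142

JPMorgan (0.2883)


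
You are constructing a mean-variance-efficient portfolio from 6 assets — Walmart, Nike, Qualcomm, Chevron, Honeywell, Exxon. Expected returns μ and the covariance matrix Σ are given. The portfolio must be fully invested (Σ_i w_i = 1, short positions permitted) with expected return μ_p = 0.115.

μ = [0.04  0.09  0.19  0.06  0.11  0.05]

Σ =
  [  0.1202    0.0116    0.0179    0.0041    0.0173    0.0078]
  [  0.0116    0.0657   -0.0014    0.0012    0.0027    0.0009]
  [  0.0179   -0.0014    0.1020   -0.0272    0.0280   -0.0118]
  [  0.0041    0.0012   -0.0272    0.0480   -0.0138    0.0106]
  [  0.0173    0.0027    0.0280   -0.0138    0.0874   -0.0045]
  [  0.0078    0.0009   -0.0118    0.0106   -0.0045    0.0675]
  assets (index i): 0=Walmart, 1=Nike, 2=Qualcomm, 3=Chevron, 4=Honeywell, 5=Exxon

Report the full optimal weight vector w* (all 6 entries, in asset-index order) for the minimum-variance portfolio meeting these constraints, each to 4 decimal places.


-0.0694  0.1750  0.3333  0.3443  0.1201  0.0968

g=Σ⁻¹μ = [-0.4717  1.4044  2.5373  2.7874  0.9794  0.8476]
h=Σ⁻¹𝟙 = [1.0550  14.2028  16.3056  29.8220  10.9691  13.4021]
a=μᵀg=0.906981  b=𝟙ᵀg=8.084532  c=𝟙ᵀh=85.756501  D=ac−b²=12.419864
λ₁=(c·0.115−b)/D = (85.756501·0.115−8.084532)/12.419864 = 0.143115
λ₂=(a−b·0.115)/D = (0.906981−8.084532·0.115)/12.419864 = -0.001831
w* = 0.143115·g + -0.001831·h:
  w_0 = 0.143115·-0.4717 + -0.001831·1.0550 = -0.0694  (Walmart)
  w_1 = 0.143115·1.4044 + -0.001831·14.2028 = 0.1750  (Nike)
  w_2 = 0.143115·2.5373 + -0.001831·16.3056 = 0.3333  (Qualcomm)
  w_3 = 0.143115·2.7874 + -0.001831·29.8220 = 0.3443  (Chevron)
  w_4 = 0.143115·0.9794 + -0.001831·10.9691 = 0.1201  (Honeywell)
  w_5 = 0.143115·0.8476 + -0.001831·13.4021 = 0.0968  (Exxon)
Σw_i=1.0000  μᵀw=0.1150
σ²=wᵀΣw=λ₁·μ_p+λ₂ = 0.143115·0.115 + -0.001831 = 0.014627 ≈ 0.0146


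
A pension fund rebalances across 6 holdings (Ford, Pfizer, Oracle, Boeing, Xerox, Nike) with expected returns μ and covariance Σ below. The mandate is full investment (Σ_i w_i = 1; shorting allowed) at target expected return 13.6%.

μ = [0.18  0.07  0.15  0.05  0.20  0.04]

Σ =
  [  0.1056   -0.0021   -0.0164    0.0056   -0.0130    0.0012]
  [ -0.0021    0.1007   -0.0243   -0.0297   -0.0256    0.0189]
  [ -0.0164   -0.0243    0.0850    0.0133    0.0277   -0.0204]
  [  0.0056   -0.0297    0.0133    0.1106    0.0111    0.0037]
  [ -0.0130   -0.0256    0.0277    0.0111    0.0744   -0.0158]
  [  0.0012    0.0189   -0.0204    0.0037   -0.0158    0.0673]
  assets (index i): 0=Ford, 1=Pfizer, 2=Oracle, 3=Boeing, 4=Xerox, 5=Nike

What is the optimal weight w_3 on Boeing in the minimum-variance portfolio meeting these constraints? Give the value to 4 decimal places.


g=Σ⁻¹μ = [2.4278  1.8622  1.9994  0.2139  3.2721  1.3906]
h=Σ⁻¹𝟙 = [14.0260  18.0540  16.6658  8.6990  18.5214  18.4603]
a=μᵀg=1.588009  b=𝟙ᵀg=11.165973  c=𝟙ᵀh=94.426582  D=ac−b²=25.271266
λ₁=(c·0.136−b)/D = (94.426582·0.136−11.165973)/25.271266 = 0.066322
λ₂=(a−b·0.136)/D = (1.588009−11.165973·0.136)/25.271266 = 0.002748
w* = 0.066322·g + 0.002748·h:
  w_0 = 0.066322·2.4278 + 0.002748·14.0260 = 0.1996  (Ford)
  w_1 = 0.066322·1.8622 + 0.002748·18.0540 = 0.1731  (Pfizer)
  w_2 = 0.066322·1.9994 + 0.002748·16.6658 = 0.1784  (Oracle)
  w_3 = 0.066322·0.2139 + 0.002748·8.6990 = 0.0381  (Boeing)
  w_4 = 0.066322·3.2721 + 0.002748·18.5214 = 0.2679  (Xerox)
  w_5 = 0.066322·1.3906 + 0.002748·18.4603 = 0.1430  (Nike)
Σw_i=1.0000  μᵀw=0.1360
σ²=wᵀΣw=λ₁·μ_p+λ₂ = 0.066322·0.136 + 0.002748 = 0.011767 ≈ 0.0118

0.0381


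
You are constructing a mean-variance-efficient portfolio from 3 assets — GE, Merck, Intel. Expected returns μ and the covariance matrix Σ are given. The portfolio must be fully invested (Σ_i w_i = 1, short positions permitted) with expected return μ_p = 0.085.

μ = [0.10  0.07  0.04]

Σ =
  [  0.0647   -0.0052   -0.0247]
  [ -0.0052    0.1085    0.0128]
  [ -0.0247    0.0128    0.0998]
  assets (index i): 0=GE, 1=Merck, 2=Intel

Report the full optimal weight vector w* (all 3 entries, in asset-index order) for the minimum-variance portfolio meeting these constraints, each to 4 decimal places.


0.6533  0.1935  0.1533

x=Σ⁻¹μ = [1.8982  0.6432  0.7881]
y=Σ⁻¹𝟙 = [21.5903  8.5685  14.2646]
a=μᵀx=0.266360  b=𝟙ᵀx=3.329405  c=𝟙ᵀy=44.423341  D=ac−b²=0.747663
λ₁=(c·0.085−b)/D = (44.423341·0.085−3.329405)/0.747663 = 0.597299
λ₂=(a−b·0.085)/D = (0.266360−3.329405·0.085)/0.747663 = -0.022255
w* = 0.597299·x + -0.022255·y:
  w_0 = 0.597299·1.8982 + -0.022255·21.5903 = 0.6533  (GE)
  w_1 = 0.597299·0.6432 + -0.022255·8.5685 = 0.1935  (Merck)
  w_2 = 0.597299·0.7881 + -0.022255·14.2646 = 0.1533  (Intel)
Σw_i=1.0000  μᵀw=0.0850
σ²=wᵀΣw=λ₁·μ_p+λ₂ = 0.597299·0.085 + -0.022255 = 0.028515 ≈ 0.0285


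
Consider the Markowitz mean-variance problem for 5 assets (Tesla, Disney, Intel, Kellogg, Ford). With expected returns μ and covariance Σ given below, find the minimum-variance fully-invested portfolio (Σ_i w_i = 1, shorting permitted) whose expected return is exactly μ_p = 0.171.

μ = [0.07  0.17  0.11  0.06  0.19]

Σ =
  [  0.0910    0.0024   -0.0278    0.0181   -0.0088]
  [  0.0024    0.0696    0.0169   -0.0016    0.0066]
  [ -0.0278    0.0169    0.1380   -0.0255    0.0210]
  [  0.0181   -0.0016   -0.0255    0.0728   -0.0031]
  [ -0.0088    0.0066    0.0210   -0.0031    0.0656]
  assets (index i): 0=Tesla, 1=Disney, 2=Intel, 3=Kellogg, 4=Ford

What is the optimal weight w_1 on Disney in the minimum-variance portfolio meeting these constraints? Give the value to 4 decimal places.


0.3885

g=Σ⁻¹μ = [0.9439  2.0548  0.4951  0.9231  2.7014]
h=Σ⁻¹𝟙 = [11.8186  10.8369  8.9615  14.7528  13.5674]
a=μᵀg=1.038499  b=𝟙ᵀg=7.118307  c=𝟙ᵀh=59.937140  D=ac−b²=11.574382
λ₁=(c·0.171−b)/D = (59.937140·0.171−7.118307)/11.574382 = 0.270506
λ₂=(a−b·0.171)/D = (1.038499−7.118307·0.171)/11.574382 = -0.015442
w* = 0.270506·g + -0.015442·h:
  w_0 = 0.270506·0.9439 + -0.015442·11.8186 = 0.0728  (Tesla)
  w_1 = 0.270506·2.0548 + -0.015442·10.8369 = 0.3885  (Disney)
  w_2 = 0.270506·0.4951 + -0.015442·8.9615 = -0.0045  (Intel)
  w_3 = 0.270506·0.9231 + -0.015442·14.7528 = 0.0219  (Kellogg)
  w_4 = 0.270506·2.7014 + -0.015442·13.5674 = 0.5212  (Ford)
Σw_i=1.0000  μᵀw=0.1710
σ²=wᵀΣw=λ₁·μ_p+λ₂ = 0.270506·0.171 + -0.015442 = 0.030815 ≈ 0.0308


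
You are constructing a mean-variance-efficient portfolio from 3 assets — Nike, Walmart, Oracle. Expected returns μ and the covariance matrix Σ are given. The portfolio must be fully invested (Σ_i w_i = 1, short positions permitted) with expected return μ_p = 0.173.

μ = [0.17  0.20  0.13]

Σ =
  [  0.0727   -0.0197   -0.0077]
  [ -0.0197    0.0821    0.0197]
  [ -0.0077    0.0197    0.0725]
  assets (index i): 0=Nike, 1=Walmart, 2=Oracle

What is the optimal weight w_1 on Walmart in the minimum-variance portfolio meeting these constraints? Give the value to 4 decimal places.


0.3677

x=Σ⁻¹μ = [3.2662  2.8950  1.3533]
y=Σ⁻¹𝟙 = [18.7683  13.7952  12.0379]
a=μᵀx=1.310199  b=𝟙ᵀx=7.514596  c=𝟙ᵀy=44.601508  D=ac−b²=1.967698
λ₁=(c·0.173−b)/D = (44.601508·0.173−7.514596)/1.967698 = 0.102386
λ₂=(a−b·0.173)/D = (1.310199−7.514596·0.173)/1.967698 = 0.005170
w* = 0.102386·x + 0.005170·y:
  w_0 = 0.102386·3.2662 + 0.005170·18.7683 = 0.4315  (Nike)
  w_1 = 0.102386·2.8950 + 0.005170·13.7952 = 0.3677  (Walmart)
  w_2 = 0.102386·1.3533 + 0.005170·12.0379 = 0.2008  (Oracle)
Σw_i=1.0000  μᵀw=0.1730
σ²=wᵀΣw=λ₁·μ_p+λ₂ = 0.102386·0.173 + 0.005170 = 0.022883 ≈ 0.0229


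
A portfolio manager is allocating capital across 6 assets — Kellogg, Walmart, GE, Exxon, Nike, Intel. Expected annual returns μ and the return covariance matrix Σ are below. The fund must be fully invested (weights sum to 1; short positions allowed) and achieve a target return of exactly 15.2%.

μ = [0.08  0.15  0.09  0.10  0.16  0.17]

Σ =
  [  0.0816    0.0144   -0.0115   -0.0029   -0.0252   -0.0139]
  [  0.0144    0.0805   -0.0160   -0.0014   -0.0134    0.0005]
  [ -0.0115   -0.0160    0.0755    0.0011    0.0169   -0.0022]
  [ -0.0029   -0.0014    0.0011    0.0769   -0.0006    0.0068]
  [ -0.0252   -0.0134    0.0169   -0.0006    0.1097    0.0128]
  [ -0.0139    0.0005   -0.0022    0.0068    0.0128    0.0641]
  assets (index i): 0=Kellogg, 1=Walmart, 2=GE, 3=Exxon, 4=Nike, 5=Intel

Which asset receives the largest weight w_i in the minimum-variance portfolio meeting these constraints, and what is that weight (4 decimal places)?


Intel (0.3832)

x=Σ⁻¹μ = [1.8145  2.1291  1.6255  1.1628  1.5827  2.6454]
y=Σ⁻¹𝟙 = [18.6986  14.3522  17.0561  12.3335  10.6565  16.6925]
a=μᵀx=1.430034  b=𝟙ᵀx=10.959870  c=𝟙ᵀy=89.789301  D=ac−b²=8.283023
λ₁=(c·0.152−b)/D = (89.789301·0.152−10.959870)/8.283023 = 0.324532
λ₂=(a−b·0.152)/D = (1.430034−10.959870·0.152)/8.283023 = -0.028476
w* = 0.324532·x + -0.028476·y:
  w_0 = 0.324532·1.8145 + -0.028476·18.6986 = 0.0564  (Kellogg)
  w_1 = 0.324532·2.1291 + -0.028476·14.3522 = 0.2823  (Walmart)
  w_2 = 0.324532·1.6255 + -0.028476·17.0561 = 0.0418  (GE)
  w_3 = 0.324532·1.1628 + -0.028476·12.3335 = 0.0261  (Exxon)
  w_4 = 0.324532·1.5827 + -0.028476·10.6565 = 0.2102  (Nike)
  w_5 = 0.324532·2.6454 + -0.028476·16.6925 = 0.3832  (Intel)
Σw_i=1.0000  μᵀw=0.1520
σ²=wᵀΣw=λ₁·μ_p+λ₂ = 0.324532·0.152 + -0.028476 = 0.020853 ≈ 0.0209


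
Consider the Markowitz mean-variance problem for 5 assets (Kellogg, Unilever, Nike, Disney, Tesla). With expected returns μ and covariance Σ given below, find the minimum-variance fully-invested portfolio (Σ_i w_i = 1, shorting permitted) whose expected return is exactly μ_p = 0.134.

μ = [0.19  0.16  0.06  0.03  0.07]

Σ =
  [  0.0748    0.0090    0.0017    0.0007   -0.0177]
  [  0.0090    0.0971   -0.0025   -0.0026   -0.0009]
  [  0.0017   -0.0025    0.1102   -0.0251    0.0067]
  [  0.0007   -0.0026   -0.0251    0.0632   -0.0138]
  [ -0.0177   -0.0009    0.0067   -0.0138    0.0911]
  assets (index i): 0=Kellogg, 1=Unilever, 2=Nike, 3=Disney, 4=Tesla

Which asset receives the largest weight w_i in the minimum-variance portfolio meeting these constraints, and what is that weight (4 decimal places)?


u=Σ⁻¹μ = [2.6734  1.4604  0.6990  1.0920  1.4162]
v=Σ⁻¹𝟙 = [15.6153  10.0384  13.7791  25.2294  16.9185]
a=μᵀu=0.915442  b=𝟙ᵀu=7.340981  c=𝟙ᵀv=81.580716  D=ac−b²=20.792381
λ₁=(c·0.134−b)/D = (81.580716·0.134−7.340981)/20.792381 = 0.172700
λ₂=(a−b·0.134)/D = (0.915442−7.340981·0.134)/20.792381 = -0.003282
w* = 0.172700·u + -0.003282·v:
  w_0 = 0.172700·2.6734 + -0.003282·15.6153 = 0.4104  (Kellogg)
  w_1 = 0.172700·1.4604 + -0.003282·10.0384 = 0.2193  (Unilever)
  w_2 = 0.172700·0.6990 + -0.003282·13.7791 = 0.0755  (Nike)
  w_3 = 0.172700·1.0920 + -0.003282·25.2294 = 0.1058  (Disney)
  w_4 = 0.172700·1.4162 + -0.003282·16.9185 = 0.1891  (Tesla)
Σw_i=1.0000  μᵀw=0.1340
σ²=wᵀΣw=λ₁·μ_p+λ₂ = 0.172700·0.134 + -0.003282 = 0.019859 ≈ 0.0199

Kellogg (0.4104)


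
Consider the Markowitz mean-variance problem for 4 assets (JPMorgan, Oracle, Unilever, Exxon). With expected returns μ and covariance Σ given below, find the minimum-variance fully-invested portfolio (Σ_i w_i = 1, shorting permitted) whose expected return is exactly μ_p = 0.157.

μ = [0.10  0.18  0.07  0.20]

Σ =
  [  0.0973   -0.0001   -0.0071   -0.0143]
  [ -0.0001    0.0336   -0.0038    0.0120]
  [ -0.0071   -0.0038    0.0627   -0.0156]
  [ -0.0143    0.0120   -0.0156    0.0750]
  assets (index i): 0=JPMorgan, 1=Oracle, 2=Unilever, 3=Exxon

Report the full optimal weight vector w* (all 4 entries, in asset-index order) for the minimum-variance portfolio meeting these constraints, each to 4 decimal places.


g=Σ⁻¹μ = [1.5925  4.6543  2.2490  2.6934]
h=Σ⁻¹𝟙 = [14.4646  26.4772  23.3495  16.7116]
a=μᵀg=1.693129  b=𝟙ᵀg=11.189144  c=𝟙ᵀh=81.002908  D=ac−b²=11.951450
λ₁=(c·0.157−b)/D = (81.002908·0.157−11.189144)/11.951450 = 0.127877
λ₂=(a−b·0.157)/D = (1.693129−11.189144·0.157)/11.951450 = -0.005319
w* = 0.127877·g + -0.005319·h:
  w_0 = 0.127877·1.5925 + -0.005319·14.4646 = 0.1267  (JPMorgan)
  w_1 = 0.127877·4.6543 + -0.005319·26.4772 = 0.4544  (Oracle)
  w_2 = 0.127877·2.2490 + -0.005319·23.3495 = 0.1634  (Unilever)
  w_3 = 0.127877·2.6934 + -0.005319·16.7116 = 0.2555  (Exxon)
Σw_i=1.0000  μᵀw=0.1570
σ²=wᵀΣw=λ₁·μ_p+λ₂ = 0.127877·0.157 + -0.005319 = 0.014758 ≈ 0.0148

0.1267  0.4544  0.1634  0.2555


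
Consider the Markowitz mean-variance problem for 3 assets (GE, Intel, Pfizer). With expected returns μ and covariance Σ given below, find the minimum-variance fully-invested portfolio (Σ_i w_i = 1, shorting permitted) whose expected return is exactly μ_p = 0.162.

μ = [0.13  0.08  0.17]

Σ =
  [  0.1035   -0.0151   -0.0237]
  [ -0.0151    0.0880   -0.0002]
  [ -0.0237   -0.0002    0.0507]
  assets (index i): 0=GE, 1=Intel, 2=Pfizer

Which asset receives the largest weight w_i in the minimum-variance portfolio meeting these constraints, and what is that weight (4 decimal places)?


Pfizer (0.7472)

u=Σ⁻¹μ = [2.4878  1.3462  4.5213]
v=Σ⁻¹𝟙 = [18.2720  14.5633  28.3227]
a=μᵀu=1.199726  b=𝟙ᵀu=8.355281  c=𝟙ᵀv=61.158001  D=ac−b²=3.562105
λ₁=(c·0.162−b)/D = (61.158001·0.162−8.355281)/3.562105 = 0.435786
λ₂=(a−b·0.162)/D = (1.199726−8.355281·0.162)/3.562105 = -0.043185
w* = 0.435786·u + -0.043185·v:
  w_0 = 0.435786·2.4878 + -0.043185·18.2720 = 0.2951  (GE)
  w_1 = 0.435786·1.3462 + -0.043185·14.5633 = -0.0422  (Intel)
  w_2 = 0.435786·4.5213 + -0.043185·28.3227 = 0.7472  (Pfizer)
Σw_i=1.0000  μᵀw=0.1620
σ²=wᵀΣw=λ₁·μ_p+λ₂ = 0.435786·0.162 + -0.043185 = 0.027412 ≈ 0.0274


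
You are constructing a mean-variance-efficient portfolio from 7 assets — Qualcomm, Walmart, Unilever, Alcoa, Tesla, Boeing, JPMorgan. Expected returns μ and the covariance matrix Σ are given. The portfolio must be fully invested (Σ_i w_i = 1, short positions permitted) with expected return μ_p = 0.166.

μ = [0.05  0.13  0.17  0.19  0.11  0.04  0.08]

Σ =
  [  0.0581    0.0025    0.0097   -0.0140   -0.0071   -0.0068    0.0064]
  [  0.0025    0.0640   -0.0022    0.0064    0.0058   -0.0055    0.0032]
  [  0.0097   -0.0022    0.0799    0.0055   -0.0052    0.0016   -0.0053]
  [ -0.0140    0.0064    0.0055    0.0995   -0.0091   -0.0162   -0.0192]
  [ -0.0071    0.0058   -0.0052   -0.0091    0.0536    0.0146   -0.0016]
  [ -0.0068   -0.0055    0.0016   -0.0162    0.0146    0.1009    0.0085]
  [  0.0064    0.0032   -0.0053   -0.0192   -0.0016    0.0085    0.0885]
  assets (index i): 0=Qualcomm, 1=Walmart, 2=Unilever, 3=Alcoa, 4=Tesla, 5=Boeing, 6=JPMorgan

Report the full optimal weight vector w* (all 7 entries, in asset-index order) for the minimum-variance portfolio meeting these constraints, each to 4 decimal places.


g=Σ⁻¹μ = [1.2443  1.5404  2.1050  2.4508  2.5963  0.4289  1.4218]
h=Σ⁻¹𝟙 = [21.6430  11.6014  11.0694  18.0048  21.9567  10.4212  13.2799]
a=μᵀg=1.502465  b=𝟙ᵀg=11.787504  c=𝟙ᵀh=107.976274  D=ac−b²=23.285299
λ₁=(c·0.166−b)/D = (107.976274·0.166−11.787504)/23.285299 = 0.263538
λ₂=(a−b·0.166)/D = (1.502465−11.787504·0.166)/23.285299 = -0.019508
w* = 0.263538·g + -0.019508·h:
  w_0 = 0.263538·1.2443 + -0.019508·21.6430 = -0.0943  (Qualcomm)
  w_1 = 0.263538·1.5404 + -0.019508·11.6014 = 0.1796  (Walmart)
  w_2 = 0.263538·2.1050 + -0.019508·11.0694 = 0.3388  (Unilever)
  w_3 = 0.263538·2.4508 + -0.019508·18.0048 = 0.2946  (Alcoa)
  w_4 = 0.263538·2.5963 + -0.019508·21.9567 = 0.2559  (Tesla)
  w_5 = 0.263538·0.4289 + -0.019508·10.4212 = -0.0903  (Boeing)
  w_6 = 0.263538·1.4218 + -0.019508·13.2799 = 0.1156  (JPMorgan)
Σw_i=1.0000  μᵀw=0.1660
σ²=wᵀΣw=λ₁·μ_p+λ₂ = 0.263538·0.166 + -0.019508 = 0.024239 ≈ 0.0242

-0.0943  0.1796  0.3388  0.2946  0.2559  -0.0903  0.1156


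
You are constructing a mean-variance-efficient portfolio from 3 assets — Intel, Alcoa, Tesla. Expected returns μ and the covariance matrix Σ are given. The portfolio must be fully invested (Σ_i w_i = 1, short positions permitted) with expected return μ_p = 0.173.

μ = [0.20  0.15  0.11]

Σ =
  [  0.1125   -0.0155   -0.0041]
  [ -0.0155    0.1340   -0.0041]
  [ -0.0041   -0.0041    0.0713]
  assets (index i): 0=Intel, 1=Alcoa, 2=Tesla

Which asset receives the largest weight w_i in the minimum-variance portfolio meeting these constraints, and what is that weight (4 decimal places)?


Intel (0.5702)

u=Σ⁻¹μ = [2.0352  1.4081  1.7408]
v=Σ⁻¹𝟙 = [10.7044  9.1650  15.1678]
a=μᵀu=0.809743  b=𝟙ᵀu=5.184084  c=𝟙ᵀv=35.037176  D=ac−b²=1.496364
λ₁=(c·0.173−b)/D = (35.037176·0.173−5.184084)/1.496364 = 0.586320
λ₂=(a−b·0.173)/D = (0.809743−5.184084·0.173)/1.496364 = -0.058210
w* = 0.586320·u + -0.058210·v:
  w_0 = 0.586320·2.0352 + -0.058210·10.7044 = 0.5702  (Intel)
  w_1 = 0.586320·1.4081 + -0.058210·9.1650 = 0.2921  (Alcoa)
  w_2 = 0.586320·1.7408 + -0.058210·15.1678 = 0.1377  (Tesla)
Σw_i=1.0000  μᵀw=0.1730
σ²=wᵀΣw=λ₁·μ_p+λ₂ = 0.586320·0.173 + -0.058210 = 0.043223 ≈ 0.0432


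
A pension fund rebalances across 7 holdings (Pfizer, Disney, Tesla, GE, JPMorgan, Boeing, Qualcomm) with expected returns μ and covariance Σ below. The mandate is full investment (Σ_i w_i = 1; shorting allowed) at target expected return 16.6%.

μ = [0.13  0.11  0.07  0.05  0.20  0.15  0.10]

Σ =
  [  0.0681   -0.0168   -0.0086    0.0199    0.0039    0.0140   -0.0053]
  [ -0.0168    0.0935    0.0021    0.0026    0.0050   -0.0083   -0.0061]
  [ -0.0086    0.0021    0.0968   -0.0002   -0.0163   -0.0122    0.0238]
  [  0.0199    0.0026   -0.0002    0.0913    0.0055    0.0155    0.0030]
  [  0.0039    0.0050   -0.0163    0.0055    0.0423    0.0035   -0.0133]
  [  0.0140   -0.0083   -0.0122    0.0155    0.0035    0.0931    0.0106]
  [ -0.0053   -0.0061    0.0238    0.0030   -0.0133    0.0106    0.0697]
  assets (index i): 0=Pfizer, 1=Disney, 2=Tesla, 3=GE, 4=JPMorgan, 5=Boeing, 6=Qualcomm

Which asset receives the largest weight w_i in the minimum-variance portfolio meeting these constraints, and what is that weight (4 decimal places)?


JPMorgan (0.5155)

u=Σ⁻¹μ = [2.2319  1.5148  1.4541  -0.5952  5.5490  1.2485  2.1351]
v=Σ⁻¹𝟙 = [16.7553  13.4760  13.4361  3.3096  29.8407  7.6202  16.6055]
a=μᵀu=2.039398  b=𝟙ᵀu=13.538281  c=𝟙ᵀv=101.043436  D=ac−b²=22.782708
λ₁=(c·0.166−b)/D = (101.043436·0.166−13.538281)/22.782708 = 0.141991
λ₂=(a−b·0.166)/D = (2.039398−13.538281·0.166)/22.782708 = -0.009128
w* = 0.141991·u + -0.009128·v:
  w_0 = 0.141991·2.2319 + -0.009128·16.7553 = 0.1640  (Pfizer)
  w_1 = 0.141991·1.5148 + -0.009128·13.4760 = 0.0921  (Disney)
  w_2 = 0.141991·1.4541 + -0.009128·13.4361 = 0.0838  (Tesla)
  w_3 = 0.141991·-0.5952 + -0.009128·3.3096 = -0.1147  (GE)
  w_4 = 0.141991·5.5490 + -0.009128·29.8407 = 0.5155  (JPMorgan)
  w_5 = 0.141991·1.2485 + -0.009128·7.6202 = 0.1077  (Boeing)
  w_6 = 0.141991·2.1351 + -0.009128·16.6055 = 0.1516  (Qualcomm)
Σw_i=1.0000  μᵀw=0.1660
σ²=wᵀΣw=λ₁·μ_p+λ₂ = 0.141991·0.166 + -0.009128 = 0.014443 ≈ 0.0144
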